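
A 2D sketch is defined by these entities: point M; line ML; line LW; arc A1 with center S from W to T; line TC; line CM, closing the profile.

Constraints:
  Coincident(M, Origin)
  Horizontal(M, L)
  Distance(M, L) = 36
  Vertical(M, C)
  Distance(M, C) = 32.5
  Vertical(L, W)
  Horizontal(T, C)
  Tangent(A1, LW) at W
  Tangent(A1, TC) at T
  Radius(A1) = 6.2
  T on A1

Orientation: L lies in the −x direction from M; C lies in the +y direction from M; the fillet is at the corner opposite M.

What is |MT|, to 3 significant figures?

44.1

The virtual corner opposite M is at (-36.0, 32.5). A1 meets LW tangentially, so SW is at right angles to LW and since A1 is tangent to TC there, ST ⟂ TC, with radius 6.2, so the center S sits 6.2 in from both sides at S = (-29.8, 26.3). That places the tangent points at W = (-36.0, 26.3) on LW and T = (-29.8, 32.5) on TC. Then |MT| = |T − M| = 44.1.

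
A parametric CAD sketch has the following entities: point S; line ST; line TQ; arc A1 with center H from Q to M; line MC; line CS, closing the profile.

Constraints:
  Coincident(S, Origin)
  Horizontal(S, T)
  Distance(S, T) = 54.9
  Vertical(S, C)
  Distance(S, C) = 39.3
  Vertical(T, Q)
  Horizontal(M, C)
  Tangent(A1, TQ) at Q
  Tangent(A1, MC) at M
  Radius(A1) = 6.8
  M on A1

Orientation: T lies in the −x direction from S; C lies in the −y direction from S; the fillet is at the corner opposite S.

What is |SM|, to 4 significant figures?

62.11

The virtual corner opposite S is at (-54.90, -39.30). The tangent condition forces HQ to be normal to TQ and tangency of A1 to MC means the radius HM is perpendicular to MC, with radius 6.8, so the center H sits 6.8 in from both sides at H = (-48.10, -32.50). That places the tangent points at Q = (-54.90, -32.50) on TQ and M = (-48.10, -39.30) on MC. Then |SM| = |M − S| = 62.11.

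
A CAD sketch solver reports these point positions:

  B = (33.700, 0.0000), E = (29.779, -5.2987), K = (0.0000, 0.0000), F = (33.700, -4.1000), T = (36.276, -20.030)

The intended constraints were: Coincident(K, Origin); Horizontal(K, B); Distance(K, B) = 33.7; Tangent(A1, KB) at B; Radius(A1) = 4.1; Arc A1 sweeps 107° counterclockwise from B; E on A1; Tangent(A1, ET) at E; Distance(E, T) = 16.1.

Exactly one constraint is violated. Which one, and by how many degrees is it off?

Tangent(A1, ET) at E — off by 6.80°.

K = (0.00, 0.00) ✓; K.y = 0.00, B.y = 0.00 ✓; |KB| = 33.70 ✓; ∠(FB, BK) = 90.00° ✓; |FB| = 4.100 ✓; bearing(F→E) − bearing(F→B) = 107.0° ✓; |FE| = 4.100 ✓; ∠(FE, ET) = 83.20° ✗; |ET| = 16.10 ✓.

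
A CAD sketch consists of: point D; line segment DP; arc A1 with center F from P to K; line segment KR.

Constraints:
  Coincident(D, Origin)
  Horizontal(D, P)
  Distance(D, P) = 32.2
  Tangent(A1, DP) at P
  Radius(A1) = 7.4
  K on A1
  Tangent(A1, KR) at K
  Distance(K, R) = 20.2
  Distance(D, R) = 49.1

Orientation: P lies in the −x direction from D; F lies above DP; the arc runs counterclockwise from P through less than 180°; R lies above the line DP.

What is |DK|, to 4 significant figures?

29.69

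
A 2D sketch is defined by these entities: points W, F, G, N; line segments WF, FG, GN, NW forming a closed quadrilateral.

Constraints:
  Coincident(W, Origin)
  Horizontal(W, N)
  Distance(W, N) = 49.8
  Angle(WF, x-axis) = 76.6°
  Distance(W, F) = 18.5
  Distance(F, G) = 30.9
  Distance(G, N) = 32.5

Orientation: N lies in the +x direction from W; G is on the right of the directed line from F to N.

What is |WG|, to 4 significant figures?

20.88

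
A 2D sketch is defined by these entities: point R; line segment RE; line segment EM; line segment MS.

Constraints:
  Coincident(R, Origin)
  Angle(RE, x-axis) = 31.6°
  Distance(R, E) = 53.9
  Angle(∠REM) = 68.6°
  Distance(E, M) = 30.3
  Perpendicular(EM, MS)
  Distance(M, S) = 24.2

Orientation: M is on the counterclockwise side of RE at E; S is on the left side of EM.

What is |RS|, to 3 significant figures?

28.1

R is at the origin; RE runs at 31.6° with length 53.9, so E = 53.9·(cos 31.6°, sin 31.6°) = (45.9, 28.2). ∠REM = 68.6°, so EM runs at 31.6° + (180° − 68.6°) = 143° from the x-axis; with |EM| = 30.3, M = E + 30.3·(cos 143°, sin 143°) = (21.7, 46.5). EM is perpendicular to MS; with |MS| = 24.2 on the left of EM, S = M + 24.2·(-0.602, -0.799) = (7.15, 27.2). Then |RS| = |S − R| = 28.1.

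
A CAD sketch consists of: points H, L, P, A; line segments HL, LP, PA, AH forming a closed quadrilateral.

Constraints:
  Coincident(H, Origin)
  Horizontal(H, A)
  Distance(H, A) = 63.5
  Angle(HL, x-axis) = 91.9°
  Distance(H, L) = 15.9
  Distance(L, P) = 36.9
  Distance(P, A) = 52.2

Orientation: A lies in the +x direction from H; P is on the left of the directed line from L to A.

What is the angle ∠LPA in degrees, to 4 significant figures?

93.95°

H is at the origin; HA is horizontal with |HA| = 63.5 and A in +x, so A = (63.5, 0). HL runs at 91.9° with |HL| = 15.9, so L = (-0.5272, 15.89). P is determined by |LP| = 36.9 and |PA| = 52.2 together: it lies at the intersection of circle(L, 36.9) and circle(A, 52.2). With |LA| = 65.97, the foot of the radical line on LA is 22.65 from L and the perpendicular offset is √(36.9² − 22.65²) = 29.13. Taking the left-of-LA solution: P = (28.48, 38.71).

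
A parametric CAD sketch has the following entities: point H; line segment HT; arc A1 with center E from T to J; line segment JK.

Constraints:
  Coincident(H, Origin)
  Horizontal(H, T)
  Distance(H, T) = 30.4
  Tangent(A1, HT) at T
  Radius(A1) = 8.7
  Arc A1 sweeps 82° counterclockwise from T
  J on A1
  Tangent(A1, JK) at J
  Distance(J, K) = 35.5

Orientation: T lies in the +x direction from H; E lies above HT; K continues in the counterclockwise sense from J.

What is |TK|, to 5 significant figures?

44.747

H is at the origin; H and T share the same y with |HT| = 30.4 and T on the +x side, so T = (30.400, 0.0000). The tangent condition forces ET to be normal to HT, so E = T + (0, 8.7) = (30.400, 8.7000). On A1, T sits at bearing -90° from E; an 82° counterclockwise sweep puts J at bearing -8°, so J = E + 8.7·(cos -8°, sin -8°) = (39.015, 7.4892). Since A1 is tangent to JK there, EJ ⟂ JK, so JK runs along (−sin -8°, cos -8°); with |JK| = 35.5, K = (43.956, 42.644). Then |TK| = |K − T| = 44.747.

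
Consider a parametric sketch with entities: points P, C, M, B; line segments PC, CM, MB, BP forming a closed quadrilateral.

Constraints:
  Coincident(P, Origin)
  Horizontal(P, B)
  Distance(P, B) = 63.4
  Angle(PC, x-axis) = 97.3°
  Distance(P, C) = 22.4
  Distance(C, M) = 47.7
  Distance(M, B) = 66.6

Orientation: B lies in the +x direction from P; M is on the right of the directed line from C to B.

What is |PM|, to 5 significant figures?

25.319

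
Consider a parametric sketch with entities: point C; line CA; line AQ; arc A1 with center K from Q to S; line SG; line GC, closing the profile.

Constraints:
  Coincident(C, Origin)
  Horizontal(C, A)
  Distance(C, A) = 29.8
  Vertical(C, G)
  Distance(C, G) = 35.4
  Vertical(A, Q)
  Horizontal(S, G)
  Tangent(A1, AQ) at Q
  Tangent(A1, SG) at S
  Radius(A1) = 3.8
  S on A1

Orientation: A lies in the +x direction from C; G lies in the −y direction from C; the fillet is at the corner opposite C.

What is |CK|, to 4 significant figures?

40.92

C is at the origin; C and A share the same y with |CA| = 29.8 and A on the +x side, so A = (29.80, 0.000). CG is vertical with |CG| = 35.4 and G on the −y side, so G = (0.000, -35.40). The virtual corner opposite C is at (29.80, -35.40). Since A1 is tangent to AQ there, KQ ⟂ AQ and tangency of A1 to SG means the radius KS is perpendicular to SG, with radius 3.8, so the center K sits 3.8 in from both sides at K = (26.00, -31.60). Then |CK| = |K − C| = 40.92.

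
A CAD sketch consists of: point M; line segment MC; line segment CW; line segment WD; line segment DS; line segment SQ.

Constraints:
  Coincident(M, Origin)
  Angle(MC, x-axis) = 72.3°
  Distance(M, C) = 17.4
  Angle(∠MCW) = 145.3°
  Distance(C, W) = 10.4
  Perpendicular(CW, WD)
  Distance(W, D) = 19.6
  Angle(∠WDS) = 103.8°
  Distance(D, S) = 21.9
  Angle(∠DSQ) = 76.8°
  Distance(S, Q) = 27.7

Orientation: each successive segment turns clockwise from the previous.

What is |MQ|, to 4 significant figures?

13.16

∠WDS = 103.8° gives DS at -128.6° from the x-axis; with |DS| = 21.9, S = (11.83, -9.722). ∠DSQ = 76.8° gives SQ at 128.2° from the x-axis; with |SQ| = 27.7, Q = (-5.304, 12.05). Then |MQ| = |Q − M| = 13.16.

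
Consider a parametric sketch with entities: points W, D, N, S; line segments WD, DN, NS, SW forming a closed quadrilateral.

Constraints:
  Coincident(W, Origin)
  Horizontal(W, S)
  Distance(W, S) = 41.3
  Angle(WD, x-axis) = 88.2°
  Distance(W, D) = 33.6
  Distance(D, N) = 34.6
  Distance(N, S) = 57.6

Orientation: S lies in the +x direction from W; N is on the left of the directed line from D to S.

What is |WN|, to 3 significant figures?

62.3

Checks: |DN| = 34.60 ✓; |NS| = 57.60 ✓.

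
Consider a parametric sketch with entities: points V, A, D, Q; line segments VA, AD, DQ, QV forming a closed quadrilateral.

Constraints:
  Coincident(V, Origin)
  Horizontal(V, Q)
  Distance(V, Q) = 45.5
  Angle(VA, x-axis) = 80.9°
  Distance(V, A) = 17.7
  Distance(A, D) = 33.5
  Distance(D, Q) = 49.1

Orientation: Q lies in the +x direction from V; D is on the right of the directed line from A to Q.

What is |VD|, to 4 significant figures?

15.84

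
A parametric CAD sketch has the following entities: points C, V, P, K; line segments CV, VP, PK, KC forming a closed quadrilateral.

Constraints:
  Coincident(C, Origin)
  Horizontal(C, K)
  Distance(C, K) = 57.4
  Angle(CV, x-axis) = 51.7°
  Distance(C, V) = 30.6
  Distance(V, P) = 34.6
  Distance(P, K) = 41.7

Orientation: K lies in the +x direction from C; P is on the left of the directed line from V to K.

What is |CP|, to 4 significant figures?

63.95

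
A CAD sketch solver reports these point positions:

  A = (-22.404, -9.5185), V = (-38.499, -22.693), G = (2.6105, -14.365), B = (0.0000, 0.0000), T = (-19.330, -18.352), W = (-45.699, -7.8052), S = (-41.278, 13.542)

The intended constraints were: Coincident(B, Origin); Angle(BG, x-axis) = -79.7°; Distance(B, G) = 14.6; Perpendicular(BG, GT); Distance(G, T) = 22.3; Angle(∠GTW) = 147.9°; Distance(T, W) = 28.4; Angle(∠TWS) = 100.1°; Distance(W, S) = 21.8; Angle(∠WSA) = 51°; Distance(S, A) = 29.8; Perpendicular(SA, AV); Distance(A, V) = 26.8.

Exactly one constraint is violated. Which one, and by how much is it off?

Distance(A, V) = 26.8 — off by 6.00.

B = (0.00, 0.00) ✓; BG at -79.70° ✓; |BG| = 14.60 ✓; ∠(BG, GT) = 90.00° ✓; |GT| = 22.30 ✓; ∠GTW = 147.9° ✓; |TW| = 28.40 ✓; ∠TWS = 100.1° ✓; |WS| = 21.80 ✓; ∠WSA = 51.00° ✓; |SA| = 29.80 ✓; ∠(SA, AV) = 90.00° ✓; |AV| = 20.80 ✗.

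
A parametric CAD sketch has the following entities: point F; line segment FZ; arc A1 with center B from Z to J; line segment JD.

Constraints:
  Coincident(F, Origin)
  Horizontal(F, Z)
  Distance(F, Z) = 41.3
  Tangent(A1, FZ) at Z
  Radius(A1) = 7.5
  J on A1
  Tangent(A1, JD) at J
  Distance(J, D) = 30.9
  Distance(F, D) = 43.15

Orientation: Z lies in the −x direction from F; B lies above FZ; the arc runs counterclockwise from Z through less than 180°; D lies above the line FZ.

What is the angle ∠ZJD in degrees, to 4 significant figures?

143.3°

F is at the origin; F and Z share the same y with |FZ| = 41.3 and Z on the −x side, so Z = (-41.30, 0.000). Since A1 is tangent to FZ there, BZ ⟂ FZ, so B = Z + (0, 7.5) = (-41.30, 7.500). Since BJ ⟂ JD (tangency), |BD| = √(7.5² + 30.9²) = 31.80 regardless of where J sits on A1. So D lies on both circle(F, 43.15) and circle(B, 31.80); the above-FZ intersection is D = (-25.28, 34.97). J is the foot of the tangent from D: J = (-34.11, 5.357).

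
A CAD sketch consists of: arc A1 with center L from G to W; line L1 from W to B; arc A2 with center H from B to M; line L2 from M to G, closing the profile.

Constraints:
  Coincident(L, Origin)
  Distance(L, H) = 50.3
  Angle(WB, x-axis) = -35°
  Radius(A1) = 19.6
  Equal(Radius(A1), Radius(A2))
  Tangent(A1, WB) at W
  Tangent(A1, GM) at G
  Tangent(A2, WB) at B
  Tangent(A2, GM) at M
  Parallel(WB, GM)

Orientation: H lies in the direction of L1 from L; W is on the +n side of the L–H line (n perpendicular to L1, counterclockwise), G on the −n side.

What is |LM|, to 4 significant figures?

53.98

The slot axis is L1's direction at -35.0°, so u = (cos -35.0°, sin -35.0°) = (0.8192, -0.5736) and n = (−sin -35.0°, cos -35.0°) = (0.5736, 0.8192). L is at the origin and H lies 50.3 along u from L, so H = 50.3·u = (41.20, -28.85). Tangency of A1 to both parallel lines with radius 19.6 puts W and G at L ± 19.6·n: W = (11.24, 16.06), G = (-11.24, -16.06). Equal radii place B and M the same way about H: B = H + 19.6·n = (52.45, -12.80), M = H − 19.6·n = (29.96, -44.91). Then |LM| = |M − L| = 53.98.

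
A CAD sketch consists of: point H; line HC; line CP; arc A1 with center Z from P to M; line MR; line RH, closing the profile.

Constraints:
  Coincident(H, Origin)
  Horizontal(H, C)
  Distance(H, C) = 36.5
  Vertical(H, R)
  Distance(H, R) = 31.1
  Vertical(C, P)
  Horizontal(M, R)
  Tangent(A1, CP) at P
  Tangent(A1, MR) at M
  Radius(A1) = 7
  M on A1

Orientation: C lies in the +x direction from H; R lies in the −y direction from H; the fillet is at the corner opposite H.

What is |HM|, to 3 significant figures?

42.9

The virtual corner opposite H is at (36.5, -31.1). Since A1 is tangent to CP there, ZP ⟂ CP and tangency of A1 to MR means the radius ZM is perpendicular to MR, with radius 7.0, so the center Z sits 7.0 in from both sides at Z = (29.5, -24.1). That places the tangent points at P = (36.5, -24.1) on CP and M = (29.5, -31.1) on MR. Then |HM| = |M − H| = 42.9.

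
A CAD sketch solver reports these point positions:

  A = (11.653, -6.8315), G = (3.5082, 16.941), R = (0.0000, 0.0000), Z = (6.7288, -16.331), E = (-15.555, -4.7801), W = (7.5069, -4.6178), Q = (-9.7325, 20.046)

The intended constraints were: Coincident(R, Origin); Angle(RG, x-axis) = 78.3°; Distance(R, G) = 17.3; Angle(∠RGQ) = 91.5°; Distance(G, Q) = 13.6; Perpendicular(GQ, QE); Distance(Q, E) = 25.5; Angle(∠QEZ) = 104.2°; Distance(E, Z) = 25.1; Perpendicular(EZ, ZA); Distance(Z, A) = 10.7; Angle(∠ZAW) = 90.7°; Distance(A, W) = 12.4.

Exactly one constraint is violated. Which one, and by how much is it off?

Distance(A, W) = 12.4 — off by 7.70.

R = (0.00, 0.00) ✓; RG at 78.30° ✓; |RG| = 17.30 ✓; ∠RGQ = 91.50° ✓; |GQ| = 13.60 ✓; ∠(GQ, QE) = 90.00° ✓; |QE| = 25.50 ✓; ∠QEZ = 104.2° ✓; |EZ| = 25.10 ✓; ∠(EZ, ZA) = 90.00° ✓; |ZA| = 10.70 ✓; ∠ZAW = 90.70° ✓; |AW| = 4.700 ✗.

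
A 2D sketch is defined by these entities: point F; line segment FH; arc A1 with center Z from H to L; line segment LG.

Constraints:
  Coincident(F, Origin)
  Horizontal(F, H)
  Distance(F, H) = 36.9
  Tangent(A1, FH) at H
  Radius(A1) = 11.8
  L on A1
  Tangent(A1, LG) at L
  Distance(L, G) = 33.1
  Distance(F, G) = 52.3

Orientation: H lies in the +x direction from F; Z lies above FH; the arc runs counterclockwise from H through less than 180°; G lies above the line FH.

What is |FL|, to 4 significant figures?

50.01

F is at the origin; FH is horizontal with |FH| = 36.9 and H on the +x side, so H = (36.90, 0.000). Tangency of A1 to FH means the radius ZH is perpendicular to FH, so Z = H + (0, 11.8) = (36.90, 11.80). Since ZL ⟂ LG (tangency), |ZG| = √(11.8² + 33.1²) = 35.14 regardless of where L sits on A1. So G lies on both circle(F, 52.3) and circle(Z, 35.14); the above-FH intersection is G = (26.19, 45.27). L is the foot of the tangent from G: L = (46.28, 18.96).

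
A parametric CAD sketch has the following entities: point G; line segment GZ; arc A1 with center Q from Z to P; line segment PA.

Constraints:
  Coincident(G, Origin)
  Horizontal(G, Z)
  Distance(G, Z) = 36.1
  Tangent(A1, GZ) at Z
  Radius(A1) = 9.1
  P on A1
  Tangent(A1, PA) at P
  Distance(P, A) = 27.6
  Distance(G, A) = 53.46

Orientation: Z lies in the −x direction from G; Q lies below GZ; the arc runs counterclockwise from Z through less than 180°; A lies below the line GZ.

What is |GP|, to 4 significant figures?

46.33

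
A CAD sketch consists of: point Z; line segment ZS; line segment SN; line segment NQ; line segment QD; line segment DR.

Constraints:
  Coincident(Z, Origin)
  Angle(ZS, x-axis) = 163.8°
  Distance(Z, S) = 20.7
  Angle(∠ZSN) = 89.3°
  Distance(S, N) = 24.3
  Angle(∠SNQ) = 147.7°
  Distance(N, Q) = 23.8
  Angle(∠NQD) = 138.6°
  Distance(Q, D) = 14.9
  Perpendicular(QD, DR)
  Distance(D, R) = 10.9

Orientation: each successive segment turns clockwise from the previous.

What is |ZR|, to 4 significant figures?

39.03

Z is at the origin; ZS runs at 163.8° with length 20.7, so S = (-19.88, 5.775). ∠ZSN = 89.3° gives SN at 73.10° from the x-axis; with |SN| = 24.3, N = (-12.81, 29.03). ∠SNQ = 147.7° gives NQ at 40.80° from the x-axis; with |NQ| = 23.8, Q = (5.202, 44.58). ∠NQD = 138.6° gives QD at -0.6000° from the x-axis; with |QD| = 14.9, D = (20.10, 44.42). QD ⟂ DR, so DR runs at -90.60°; with |DR| = 10.9, R = (19.99, 33.52). Then |ZR| = |R − Z| = 39.03.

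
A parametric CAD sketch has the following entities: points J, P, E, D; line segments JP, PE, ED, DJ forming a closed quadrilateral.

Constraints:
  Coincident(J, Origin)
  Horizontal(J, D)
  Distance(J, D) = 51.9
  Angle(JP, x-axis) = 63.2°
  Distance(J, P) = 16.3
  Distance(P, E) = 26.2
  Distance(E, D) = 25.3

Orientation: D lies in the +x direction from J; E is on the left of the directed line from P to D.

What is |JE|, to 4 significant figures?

37.61

Checks: |PE| = 26.20 ✓; |ED| = 25.30 ✓.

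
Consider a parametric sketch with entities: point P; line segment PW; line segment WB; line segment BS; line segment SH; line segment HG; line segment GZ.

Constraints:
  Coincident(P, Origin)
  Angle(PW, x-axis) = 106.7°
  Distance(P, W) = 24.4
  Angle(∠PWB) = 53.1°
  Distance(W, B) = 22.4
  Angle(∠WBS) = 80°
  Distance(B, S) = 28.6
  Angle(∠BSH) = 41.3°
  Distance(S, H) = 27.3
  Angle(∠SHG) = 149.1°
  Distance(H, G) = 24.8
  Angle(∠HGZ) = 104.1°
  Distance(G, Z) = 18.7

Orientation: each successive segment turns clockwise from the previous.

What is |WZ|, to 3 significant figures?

32.5

∠SHG = 149.1° gives HG at 70.2° from the x-axis; with |HG| = 24.8, G = (2.77, 41.0). ∠HGZ = 104.1° gives GZ at -5.70° from the x-axis; with |GZ| = 18.7, Z = (21.4, 39.2). Then |WZ| = |Z − W| = 32.5.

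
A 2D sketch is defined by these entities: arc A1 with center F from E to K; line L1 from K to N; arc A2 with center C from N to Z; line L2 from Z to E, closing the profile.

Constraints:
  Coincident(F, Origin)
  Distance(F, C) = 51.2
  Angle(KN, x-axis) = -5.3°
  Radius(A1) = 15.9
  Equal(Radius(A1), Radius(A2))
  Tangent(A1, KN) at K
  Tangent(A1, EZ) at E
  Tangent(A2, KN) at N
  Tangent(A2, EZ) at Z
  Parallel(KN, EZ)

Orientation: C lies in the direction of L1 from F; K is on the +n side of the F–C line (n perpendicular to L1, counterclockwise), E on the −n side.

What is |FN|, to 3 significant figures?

53.6

The slot axis is L1's direction at -5.3°, so u = (cos -5.3°, sin -5.3°) = (0.996, -0.0924) and n = (−sin -5.3°, cos -5.3°) = (0.0924, 0.996). F is at the origin and C lies 51.2 along u from F, so C = 51.2·u = (51.0, -4.73). Tangency of A1 to both parallel lines with radius 15.9 puts K and E at F ± 15.9·n: K = (1.47, 15.8), E = (-1.47, -15.8). Equal radii place N and Z the same way about C: N = C + 15.9·n = (52.4, 11.1), Z = C − 15.9·n = (49.5, -20.6). Then |FN| = |N − F| = 53.6.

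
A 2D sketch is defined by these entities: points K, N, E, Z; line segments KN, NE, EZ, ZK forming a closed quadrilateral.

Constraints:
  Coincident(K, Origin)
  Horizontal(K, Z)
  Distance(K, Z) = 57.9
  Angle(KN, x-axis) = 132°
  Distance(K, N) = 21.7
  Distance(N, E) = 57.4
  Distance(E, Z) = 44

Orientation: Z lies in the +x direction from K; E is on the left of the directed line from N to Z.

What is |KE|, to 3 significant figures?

54.6

Checks: |NE| = 57.40 ✓; |EZ| = 44.00 ✓.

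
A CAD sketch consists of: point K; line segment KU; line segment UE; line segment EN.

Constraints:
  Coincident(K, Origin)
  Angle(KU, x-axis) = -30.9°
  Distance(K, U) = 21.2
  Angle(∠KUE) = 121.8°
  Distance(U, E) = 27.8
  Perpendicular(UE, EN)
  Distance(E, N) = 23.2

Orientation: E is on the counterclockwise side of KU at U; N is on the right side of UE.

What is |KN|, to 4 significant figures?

56.72

K is at the origin; KU runs at -30.9° with length 21.2, so U = 21.2·(cos -30.9°, sin -30.9°) = (18.19, -10.89). ∠KUE = 121.8°, so UE runs at -30.9° + (180° − 121.8°) = 27.30° from the x-axis; with |UE| = 27.8, E = U + 27.8·(cos 27.30°, sin 27.30°) = (42.89, 1.863). UE ⟂ EN; with |EN| = 23.2 on the right of UE, N = E + 23.2·(0.4586, -0.8886) = (53.54, -18.75). Then |KN| = |N − K| = 56.72.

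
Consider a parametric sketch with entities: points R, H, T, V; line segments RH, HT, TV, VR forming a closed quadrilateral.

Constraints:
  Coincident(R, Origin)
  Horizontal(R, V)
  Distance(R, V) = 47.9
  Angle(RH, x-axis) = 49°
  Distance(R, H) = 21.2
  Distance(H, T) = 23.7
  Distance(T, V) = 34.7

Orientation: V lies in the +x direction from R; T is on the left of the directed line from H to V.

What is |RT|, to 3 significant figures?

44.7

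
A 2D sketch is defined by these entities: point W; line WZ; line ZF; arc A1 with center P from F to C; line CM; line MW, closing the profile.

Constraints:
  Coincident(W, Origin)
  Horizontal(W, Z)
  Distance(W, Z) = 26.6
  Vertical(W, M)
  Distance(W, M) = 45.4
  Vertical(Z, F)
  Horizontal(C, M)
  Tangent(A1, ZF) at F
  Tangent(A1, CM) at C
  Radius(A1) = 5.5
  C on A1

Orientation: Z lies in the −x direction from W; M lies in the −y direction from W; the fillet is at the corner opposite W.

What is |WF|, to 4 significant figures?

47.95

The virtual corner opposite W is at (-26.60, -45.40). A1 meets ZF tangentially, so PF is at right angles to ZF and the tangent condition forces PC to be normal to CM, with radius 5.5, so the center P sits 5.5 in from both sides at P = (-21.10, -39.90). That places the tangent points at F = (-26.60, -39.90) on ZF and C = (-21.10, -45.40) on CM. Then |WF| = |F − W| = 47.95.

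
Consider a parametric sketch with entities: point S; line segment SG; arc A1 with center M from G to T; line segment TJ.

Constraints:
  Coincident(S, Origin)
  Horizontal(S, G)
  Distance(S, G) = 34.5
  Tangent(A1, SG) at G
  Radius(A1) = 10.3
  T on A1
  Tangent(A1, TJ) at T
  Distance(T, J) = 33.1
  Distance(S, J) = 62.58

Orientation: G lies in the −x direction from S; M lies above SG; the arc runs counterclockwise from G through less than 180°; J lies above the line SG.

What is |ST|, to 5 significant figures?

30.738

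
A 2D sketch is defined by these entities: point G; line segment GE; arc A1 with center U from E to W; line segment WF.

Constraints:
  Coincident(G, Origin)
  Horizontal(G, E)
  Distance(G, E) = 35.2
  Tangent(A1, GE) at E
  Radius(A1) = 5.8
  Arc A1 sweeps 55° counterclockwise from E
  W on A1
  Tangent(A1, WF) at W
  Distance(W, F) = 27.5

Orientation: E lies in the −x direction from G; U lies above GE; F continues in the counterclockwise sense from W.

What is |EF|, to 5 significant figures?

32.346

G is at the origin; G and E share the same y with |GE| = 35.2 and E on the −x side, so E = (-35.200, 0.0000). Tangency of A1 to GE means the radius UE is perpendicular to GE, so U = E + (0, 5.8) = (-35.200, 5.8000). On A1, E sits at bearing -90° from U; a 55° counterclockwise sweep puts W at bearing -35°, so W = U + 5.8·(cos -35°, sin -35°) = (-30.449, 2.4733). The tangent condition forces UW to be normal to WF, so WF runs along (−sin -35°, cos -35°); with |WF| = 27.5, F = (-14.676, 25.000). Then |EF| = |F − E| = 32.346.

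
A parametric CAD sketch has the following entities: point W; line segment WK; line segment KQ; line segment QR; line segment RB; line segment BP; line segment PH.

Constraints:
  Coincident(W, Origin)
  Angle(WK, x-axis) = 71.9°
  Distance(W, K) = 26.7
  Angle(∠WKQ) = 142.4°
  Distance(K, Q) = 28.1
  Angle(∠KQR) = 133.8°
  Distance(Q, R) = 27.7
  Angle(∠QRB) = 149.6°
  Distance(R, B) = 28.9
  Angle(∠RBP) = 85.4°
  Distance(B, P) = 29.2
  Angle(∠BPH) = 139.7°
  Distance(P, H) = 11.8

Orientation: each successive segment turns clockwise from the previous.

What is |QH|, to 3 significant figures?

48.2

W is at the origin; WK runs at 71.9° with length 26.7, so K = (8.30, 25.4). ∠WKQ = 142.4° gives KQ at 34.3° from the x-axis; with |KQ| = 28.1, Q = (31.5, 41.2). ∠KQR = 133.8° gives QR at -11.9° from the x-axis; with |QR| = 27.7, R = (58.6, 35.5). ∠QRB = 149.6° gives RB at -42.3° from the x-axis; with |RB| = 28.9, B = (80.0, 16.1). ∠RBP = 85.4° gives BP at -137° from the x-axis; with |BP| = 29.2, P = (58.7, -3.90). ∠BPH = 139.7° gives PH at -177° from the x-axis; with |PH| = 11.8, H = (46.9, -4.48). Then |QH| = |H − Q| = 48.2.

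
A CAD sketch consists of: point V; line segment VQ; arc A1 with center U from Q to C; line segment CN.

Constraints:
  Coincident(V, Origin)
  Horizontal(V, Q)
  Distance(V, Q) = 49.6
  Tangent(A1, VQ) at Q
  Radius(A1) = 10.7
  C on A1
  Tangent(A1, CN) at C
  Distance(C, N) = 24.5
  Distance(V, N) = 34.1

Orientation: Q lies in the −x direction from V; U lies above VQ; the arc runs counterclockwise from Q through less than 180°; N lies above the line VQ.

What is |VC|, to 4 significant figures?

41.60

V is at the origin; V and Q share the same y with |VQ| = 49.6 and Q on the −x side, so Q = (-49.60, 0.000). The tangent condition forces UQ to be normal to VQ, so U = Q + (0, 10.7) = (-49.60, 10.70). Since UC ⟂ CN (tangency), |UN| = √(10.7² + 24.5²) = 26.73 regardless of where C sits on A1. So N lies on both circle(V, 34.1) and circle(U, 26.73); the above-VQ intersection is N = (-25.62, 22.51). C is the foot of the tangent from N: C = (-41.43, 3.795).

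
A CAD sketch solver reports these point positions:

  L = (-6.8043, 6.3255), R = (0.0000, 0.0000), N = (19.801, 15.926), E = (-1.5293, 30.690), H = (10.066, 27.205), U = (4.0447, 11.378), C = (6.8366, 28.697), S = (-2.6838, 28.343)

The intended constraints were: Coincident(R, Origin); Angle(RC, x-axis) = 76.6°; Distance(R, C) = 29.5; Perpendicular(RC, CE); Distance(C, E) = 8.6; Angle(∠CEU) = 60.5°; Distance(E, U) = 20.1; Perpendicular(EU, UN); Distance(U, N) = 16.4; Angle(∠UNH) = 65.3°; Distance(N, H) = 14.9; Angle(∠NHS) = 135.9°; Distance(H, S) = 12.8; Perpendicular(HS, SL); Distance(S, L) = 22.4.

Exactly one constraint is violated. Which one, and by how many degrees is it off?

Perpendicular(HS, SL) — off by 5.50°.

R = (0.00, 0.00) ✓; RC at 76.60° ✓; |RC| = 29.50 ✓; ∠(RC, CE) = 90.00° ✓; |CE| = 8.600 ✓; ∠CEU = 60.50° ✓; |EU| = 20.10 ✓; ∠(EU, UN) = 90.00° ✓; |UN| = 16.40 ✓; ∠UNH = 65.30° ✓; |NH| = 14.90 ✓; ∠NHS = 135.9° ✓; |HS| = 12.80 ✓; ∠(HS, SL) = 84.50° ✗; |SL| = 22.40 ✓.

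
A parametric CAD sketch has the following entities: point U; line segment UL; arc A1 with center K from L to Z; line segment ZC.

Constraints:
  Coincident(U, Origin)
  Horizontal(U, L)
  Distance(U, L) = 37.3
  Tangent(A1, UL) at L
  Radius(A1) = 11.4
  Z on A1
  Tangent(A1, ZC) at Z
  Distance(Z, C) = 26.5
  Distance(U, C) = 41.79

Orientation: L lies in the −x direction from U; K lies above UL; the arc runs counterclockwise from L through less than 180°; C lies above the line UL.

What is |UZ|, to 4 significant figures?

27.75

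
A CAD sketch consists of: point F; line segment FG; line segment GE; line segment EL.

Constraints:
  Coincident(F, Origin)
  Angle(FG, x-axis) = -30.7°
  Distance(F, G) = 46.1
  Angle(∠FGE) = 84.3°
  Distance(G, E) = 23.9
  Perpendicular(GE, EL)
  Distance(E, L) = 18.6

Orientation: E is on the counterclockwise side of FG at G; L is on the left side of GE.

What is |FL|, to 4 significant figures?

33.42

∠FGE = 84.3°, so GE runs at -30.7° + (180° − 84.3°) = 65.00° from the x-axis; with |GE| = 23.9, E = G + 23.9·(cos 65.00°, sin 65.00°) = (49.74, -1.875). GE ⟂ EL; with |EL| = 18.6 on the left of GE, L = E + 18.6·(-0.9063, 0.4226) = (32.88, 5.985). Then |FL| = |L − F| = 33.42.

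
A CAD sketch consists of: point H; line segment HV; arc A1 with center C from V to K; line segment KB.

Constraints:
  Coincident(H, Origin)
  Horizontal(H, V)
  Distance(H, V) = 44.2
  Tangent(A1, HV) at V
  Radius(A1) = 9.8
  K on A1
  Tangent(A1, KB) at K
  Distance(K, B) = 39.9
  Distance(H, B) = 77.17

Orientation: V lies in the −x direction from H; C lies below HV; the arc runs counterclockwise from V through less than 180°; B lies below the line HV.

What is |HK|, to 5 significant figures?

54.441

Checks: |CK| = 9.800 ✓; ∠(CK, KB) = 90.00° ✓; |KB| = 39.90 ✓; |HB| = 77.17 ✓.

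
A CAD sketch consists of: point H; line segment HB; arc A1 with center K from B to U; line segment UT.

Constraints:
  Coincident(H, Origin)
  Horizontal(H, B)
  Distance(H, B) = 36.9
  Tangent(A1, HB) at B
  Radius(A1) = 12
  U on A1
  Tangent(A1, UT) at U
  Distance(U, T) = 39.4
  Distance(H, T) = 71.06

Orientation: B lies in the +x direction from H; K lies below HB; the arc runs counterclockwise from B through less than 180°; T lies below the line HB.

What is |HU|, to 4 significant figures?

32.86

H is at the origin; H and B share the same y with |HB| = 36.9 and B on the +x side, so B = (36.90, 0.000). Tangency of A1 to HB means the radius KB is perpendicular to HB, so K = B + (0, -12) = (36.90, -12.00). Since KU ⟂ UT (tangency), |KT| = √(12.0² + 39.4²) = 41.19 regardless of where U sits on A1. So T lies on both circle(H, 71.06) and circle(K, 41.19); the below-HB intersection is T = (49.15, -51.32). U is the foot of the tangent from T: U = (26.98, -18.75).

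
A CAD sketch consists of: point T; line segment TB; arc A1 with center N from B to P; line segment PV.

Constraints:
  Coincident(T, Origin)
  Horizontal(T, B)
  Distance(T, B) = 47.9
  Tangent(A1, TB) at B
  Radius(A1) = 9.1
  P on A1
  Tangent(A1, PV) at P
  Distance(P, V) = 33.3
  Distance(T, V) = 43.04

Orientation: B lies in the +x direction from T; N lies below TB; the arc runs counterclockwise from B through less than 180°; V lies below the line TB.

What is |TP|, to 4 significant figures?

40.06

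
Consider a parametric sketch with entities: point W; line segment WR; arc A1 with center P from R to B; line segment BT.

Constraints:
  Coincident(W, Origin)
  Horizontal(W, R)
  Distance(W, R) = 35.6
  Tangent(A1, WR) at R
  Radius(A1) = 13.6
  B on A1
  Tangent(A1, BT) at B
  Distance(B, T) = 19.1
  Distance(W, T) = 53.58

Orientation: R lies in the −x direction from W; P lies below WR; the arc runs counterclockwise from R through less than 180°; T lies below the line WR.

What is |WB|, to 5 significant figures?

51.647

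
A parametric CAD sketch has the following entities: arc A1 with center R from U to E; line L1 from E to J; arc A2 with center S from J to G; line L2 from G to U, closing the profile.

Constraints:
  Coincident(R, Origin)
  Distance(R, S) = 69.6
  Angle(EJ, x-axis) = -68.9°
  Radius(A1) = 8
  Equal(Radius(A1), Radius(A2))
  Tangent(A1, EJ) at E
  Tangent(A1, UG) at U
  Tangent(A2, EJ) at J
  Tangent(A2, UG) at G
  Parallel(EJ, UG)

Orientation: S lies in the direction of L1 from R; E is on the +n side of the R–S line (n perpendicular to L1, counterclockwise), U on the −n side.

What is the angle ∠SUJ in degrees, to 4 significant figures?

6.390°

The slot axis is L1's direction at -68.9°, so u = (cos -68.9°, sin -68.9°) = (0.3600, -0.9330) and n = (−sin -68.9°, cos -68.9°) = (0.9330, 0.3600). R is at the origin and S lies 69.6 along u from R, so S = 69.6·u = (25.06, -64.93). Tangency of A1 to both parallel lines with radius 8.0 puts E and U at R ± 8.0·n: E = (7.464, 2.880), U = (-7.464, -2.880). Equal radii place J and G the same way about S: J = S + 8.0·n = (32.52, -62.05), G = S − 8.0·n = (17.59, -67.81). Then cos ∠SUJ = US·UJ / (|US||UJ|), giving 6.390°.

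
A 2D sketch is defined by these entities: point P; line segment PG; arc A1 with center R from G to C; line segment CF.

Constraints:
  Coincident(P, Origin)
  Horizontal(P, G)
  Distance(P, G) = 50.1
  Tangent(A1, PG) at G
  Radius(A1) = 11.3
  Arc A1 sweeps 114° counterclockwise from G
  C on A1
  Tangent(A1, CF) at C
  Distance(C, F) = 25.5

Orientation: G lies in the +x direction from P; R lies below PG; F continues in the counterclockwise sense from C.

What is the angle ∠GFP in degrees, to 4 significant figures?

51.92°

P is at the origin; P and G share the same y with |PG| = 50.1 and G on the +x side, so G = (50.10, 0.000). Since A1 is tangent to PG there, RG ⟂ PG, so R = G + (0, -11.3) = (50.10, -11.30). On A1, G sits at bearing 90° from R; a 114° counterclockwise sweep puts C at bearing 204°, so C = R + 11.3·(cos 204°, sin 204°) = (39.78, -15.90). Tangency of A1 to CF means the radius RC is perpendicular to CF, so CF runs along (−sin 204°, cos 204°); with |CF| = 25.5, F = (50.15, -39.19). Then cos ∠GFP = FG·FP / (|FG||FP|), giving 51.92°.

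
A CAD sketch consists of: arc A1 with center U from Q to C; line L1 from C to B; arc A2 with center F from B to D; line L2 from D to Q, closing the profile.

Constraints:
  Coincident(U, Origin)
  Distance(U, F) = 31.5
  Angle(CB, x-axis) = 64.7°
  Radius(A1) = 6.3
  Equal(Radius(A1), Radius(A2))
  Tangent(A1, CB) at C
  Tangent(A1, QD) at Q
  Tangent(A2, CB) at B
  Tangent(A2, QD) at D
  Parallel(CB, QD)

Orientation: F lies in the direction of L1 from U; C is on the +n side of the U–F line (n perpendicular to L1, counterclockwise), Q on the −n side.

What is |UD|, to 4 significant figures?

32.12

Tangency of A1 to both parallel lines with radius 6.3 puts C and Q at U ± 6.3·n: C = (-5.696, 2.692), Q = (5.696, -2.692). Equal radii place B and D the same way about F: B = F + 6.3·n = (7.766, 31.17), D = F − 6.3·n = (19.16, 25.79). Then |UD| = |D − U| = 32.12.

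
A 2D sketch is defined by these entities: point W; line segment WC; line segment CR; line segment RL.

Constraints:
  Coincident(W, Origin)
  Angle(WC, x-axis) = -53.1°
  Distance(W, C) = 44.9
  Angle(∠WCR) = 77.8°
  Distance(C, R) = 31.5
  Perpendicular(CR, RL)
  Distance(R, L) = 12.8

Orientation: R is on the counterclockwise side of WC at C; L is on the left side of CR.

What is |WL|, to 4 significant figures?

38.09

W is at the origin; WC runs at -53.1° with length 44.9, so C = 44.9·(cos -53.1°, sin -53.1°) = (26.96, -35.91). ∠WCR = 77.8°, so CR runs at -53.1° + (180° − 77.8°) = 49.10° from the x-axis; with |CR| = 31.5, R = C + 31.5·(cos 49.10°, sin 49.10°) = (47.58, -12.10). CR ⟂ RL; with |RL| = 12.8 on the left of CR, L = R + 12.8·(-0.7559, 0.6547) = (37.91, -3.716). Then |WL| = |L − W| = 38.09.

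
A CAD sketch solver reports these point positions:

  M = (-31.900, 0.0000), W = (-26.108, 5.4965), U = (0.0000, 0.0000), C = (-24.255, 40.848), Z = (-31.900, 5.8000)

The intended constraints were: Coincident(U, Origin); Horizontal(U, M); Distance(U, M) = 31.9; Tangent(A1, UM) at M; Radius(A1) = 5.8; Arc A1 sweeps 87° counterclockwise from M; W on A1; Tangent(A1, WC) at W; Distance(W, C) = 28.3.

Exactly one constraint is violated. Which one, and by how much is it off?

Distance(W, C) = 28.3 — off by 7.10.

U = (0.00, 0.00) ✓; U.y = 0.00, M.y = 0.00 ✓; |UM| = 31.90 ✓; ∠(ZM, MU) = 90.00° ✓; |ZM| = 5.800 ✓; bearing(Z→W) − bearing(Z→M) = 87.00° ✓; |ZW| = 5.800 ✓; ∠(ZW, WC) = 90.00° ✓; |WC| = 35.40 ✗.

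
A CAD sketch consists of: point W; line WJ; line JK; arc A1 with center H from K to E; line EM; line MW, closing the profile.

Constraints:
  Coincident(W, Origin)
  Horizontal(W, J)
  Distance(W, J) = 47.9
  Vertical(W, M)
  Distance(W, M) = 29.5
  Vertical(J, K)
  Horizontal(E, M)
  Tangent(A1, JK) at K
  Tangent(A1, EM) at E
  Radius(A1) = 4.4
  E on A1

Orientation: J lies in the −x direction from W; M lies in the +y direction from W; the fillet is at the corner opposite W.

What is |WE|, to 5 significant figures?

52.559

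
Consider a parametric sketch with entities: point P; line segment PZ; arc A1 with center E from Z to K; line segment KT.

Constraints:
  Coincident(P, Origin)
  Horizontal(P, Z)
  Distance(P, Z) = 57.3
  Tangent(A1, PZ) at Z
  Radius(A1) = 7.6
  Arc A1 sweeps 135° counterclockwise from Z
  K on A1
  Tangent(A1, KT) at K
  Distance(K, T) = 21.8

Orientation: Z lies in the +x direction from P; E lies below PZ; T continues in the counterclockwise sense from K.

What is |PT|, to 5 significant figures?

73.080

P is at the origin; PZ is horizontal with |PZ| = 57.3 and Z on the +x side, so Z = (57.300, 0.0000). Since A1 is tangent to PZ there, EZ ⟂ PZ, so E = Z + (0, -7.6) = (57.300, -7.6000). On A1, Z sits at bearing 90° from E; a 135° counterclockwise sweep puts K at bearing 225°, so K = E + 7.6·(cos 225°, sin 225°) = (51.926, -12.974). A1 meets KT tangentially, so EK is at right angles to KT, so KT runs along (−sin 225°, cos 225°); with |KT| = 21.8, T = (67.341, -28.389). Then |PT| = |T − P| = 73.080.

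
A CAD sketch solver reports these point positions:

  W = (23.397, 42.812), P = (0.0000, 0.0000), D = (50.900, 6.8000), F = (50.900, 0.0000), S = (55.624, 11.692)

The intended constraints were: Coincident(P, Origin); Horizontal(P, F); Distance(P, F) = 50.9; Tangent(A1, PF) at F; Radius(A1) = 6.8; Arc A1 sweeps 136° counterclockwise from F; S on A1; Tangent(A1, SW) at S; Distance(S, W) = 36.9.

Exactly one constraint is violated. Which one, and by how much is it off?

Distance(S, W) = 36.9 — off by 7.90.

P = (0.00, 0.00) ✓; P.y = 0.00, F.y = 0.00 ✓; |PF| = 50.90 ✓; ∠(DF, FP) = 90.00° ✓; |DF| = 6.800 ✓; bearing(D→S) − bearing(D→F) = 136.0° ✓; |DS| = 6.801 ✓; ∠(DS, SW) = 90.00° ✓; |SW| = 44.80 ✗.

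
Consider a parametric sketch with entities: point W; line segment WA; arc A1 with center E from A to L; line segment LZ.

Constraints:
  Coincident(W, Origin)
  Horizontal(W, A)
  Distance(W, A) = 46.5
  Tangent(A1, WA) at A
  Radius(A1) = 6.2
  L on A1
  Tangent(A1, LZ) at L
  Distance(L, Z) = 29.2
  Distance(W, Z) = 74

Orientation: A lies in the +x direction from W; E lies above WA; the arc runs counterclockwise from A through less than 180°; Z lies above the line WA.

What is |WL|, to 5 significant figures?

51.386

W is at the origin; WA is horizontal with |WA| = 46.5 and A on the +x side, so A = (46.500, 0.0000). Since A1 is tangent to WA there, EA ⟂ WA, so E = A + (0, 6.2) = (46.500, 6.2000). Since EL ⟂ LZ (tangency), |EZ| = √(6.2² + 29.2²) = 29.851 regardless of where L sits on A1. So Z lies on both circle(W, 74.0) and circle(E, 29.851); the above-WA intersection is Z = (69.619, 25.084). L is the foot of the tangent from Z: L = (51.334, 2.3175).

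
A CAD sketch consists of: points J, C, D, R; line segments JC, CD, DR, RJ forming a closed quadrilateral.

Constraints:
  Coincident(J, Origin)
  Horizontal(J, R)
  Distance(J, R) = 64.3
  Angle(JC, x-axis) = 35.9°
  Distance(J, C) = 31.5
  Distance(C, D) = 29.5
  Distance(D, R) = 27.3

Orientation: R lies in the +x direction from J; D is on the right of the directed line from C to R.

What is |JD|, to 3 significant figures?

39.1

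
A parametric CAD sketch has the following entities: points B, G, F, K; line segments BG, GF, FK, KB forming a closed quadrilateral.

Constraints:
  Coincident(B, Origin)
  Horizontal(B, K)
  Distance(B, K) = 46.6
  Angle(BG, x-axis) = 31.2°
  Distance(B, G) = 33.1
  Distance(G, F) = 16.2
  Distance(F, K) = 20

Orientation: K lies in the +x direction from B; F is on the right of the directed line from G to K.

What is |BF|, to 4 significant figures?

26.65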